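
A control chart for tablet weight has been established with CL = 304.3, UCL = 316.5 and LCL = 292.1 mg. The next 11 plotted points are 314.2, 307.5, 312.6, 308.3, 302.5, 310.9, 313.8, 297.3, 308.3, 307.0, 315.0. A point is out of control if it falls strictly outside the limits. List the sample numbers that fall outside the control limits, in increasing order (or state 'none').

All 11 points lie within [292.1, 316.5].

none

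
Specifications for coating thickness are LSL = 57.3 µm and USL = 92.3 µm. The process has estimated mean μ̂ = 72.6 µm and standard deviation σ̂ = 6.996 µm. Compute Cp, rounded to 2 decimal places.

Cp = (USL − LSL) / (6σ̂) = (92.3 − 57.3) / (6 × 6.996) = 35.0000 / 41.9760 = 0.8338

0.83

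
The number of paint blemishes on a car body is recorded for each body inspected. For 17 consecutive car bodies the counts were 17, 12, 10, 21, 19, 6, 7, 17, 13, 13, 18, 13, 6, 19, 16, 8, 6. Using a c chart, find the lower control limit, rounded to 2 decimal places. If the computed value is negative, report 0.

2.18

c̄ = (17 + 12 + 10 + 21 + 19 + 6 + 7 + 17 + 13 + 13 + 18 + 13 + 6 + 19 + 16 + 8 + 6) / 17 = 221 / 17 = 13.0000
LCL = c̄ − 3√c̄ = 13.0000 − 3 × 3.6056 = 2.1833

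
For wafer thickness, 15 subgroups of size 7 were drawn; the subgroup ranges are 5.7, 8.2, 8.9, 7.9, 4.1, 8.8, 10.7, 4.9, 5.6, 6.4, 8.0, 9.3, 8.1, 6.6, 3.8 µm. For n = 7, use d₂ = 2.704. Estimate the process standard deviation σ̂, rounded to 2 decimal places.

R̄ = (5.7 + 8.2 + 8.9 + 7.9 + 4.1 + 8.8 + 10.7 + 4.9 + 5.6 + 6.4 + 8.0 + 9.3 + 8.1 + 6.6 + 3.8) / 15 = 7.1333
σ̂ = R̄ / d₂ = 7.1333 / 2.704 = 2.6381

2.64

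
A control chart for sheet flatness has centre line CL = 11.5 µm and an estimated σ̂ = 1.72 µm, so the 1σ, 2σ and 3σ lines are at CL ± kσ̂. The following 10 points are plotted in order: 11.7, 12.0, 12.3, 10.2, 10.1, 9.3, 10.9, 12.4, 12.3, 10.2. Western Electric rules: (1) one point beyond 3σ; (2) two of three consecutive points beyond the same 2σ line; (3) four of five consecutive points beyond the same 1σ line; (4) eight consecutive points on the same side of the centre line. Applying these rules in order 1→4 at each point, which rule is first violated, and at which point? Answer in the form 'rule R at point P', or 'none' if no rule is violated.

Zone of each point (C = within 1σ̂, B = 1σ̂–2σ̂, A = 2σ̂–3σ̂, * = beyond 3σ̂; sign = side of CL): 1:+C, 2:+C, 3:+C, 4:-C, 5:-C, 6:-B, 7:-C, 8:+C, 9:+C, 10:-C
No rule fires across all 10 points.

none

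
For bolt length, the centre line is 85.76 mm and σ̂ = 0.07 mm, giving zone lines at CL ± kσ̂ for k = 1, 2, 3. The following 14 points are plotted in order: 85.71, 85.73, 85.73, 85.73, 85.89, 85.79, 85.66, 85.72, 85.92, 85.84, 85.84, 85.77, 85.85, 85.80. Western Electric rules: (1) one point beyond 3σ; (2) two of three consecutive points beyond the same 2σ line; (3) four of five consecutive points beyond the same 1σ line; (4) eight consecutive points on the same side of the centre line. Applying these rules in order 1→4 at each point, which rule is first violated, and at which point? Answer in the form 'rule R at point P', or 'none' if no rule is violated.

Zone of each point (C = within 1σ̂, B = 1σ̂–2σ̂, A = 2σ̂–3σ̂, * = beyond 3σ̂; sign = side of CL): 1:-C, 2:-C, 3:-C, 4:-C, 5:+B, 6:+C, 7:-B, 8:-C, 9:+A, 10:+B, 11:+B, 12:+C, 13:+B, 14:+C
Rule 3 (four of five consecutive points beyond the same 1σ limit) is satisfied at point 13.

rule 3 at point 13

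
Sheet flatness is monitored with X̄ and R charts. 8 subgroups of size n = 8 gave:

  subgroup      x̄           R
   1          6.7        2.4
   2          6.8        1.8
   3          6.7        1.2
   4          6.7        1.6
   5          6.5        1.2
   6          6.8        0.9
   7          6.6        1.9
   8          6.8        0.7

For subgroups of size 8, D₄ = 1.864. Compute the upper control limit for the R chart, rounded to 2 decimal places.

2.73

R̄ = (2.4 + 1.8 + 1.2 + 1.6 + 1.2 + 0.9 + 1.9 + 0.7) / 8 = 11.7000 / 8 = 1.4625
UCL_R = D₄·R̄ = 1.864 × 1.4625 = 2.7261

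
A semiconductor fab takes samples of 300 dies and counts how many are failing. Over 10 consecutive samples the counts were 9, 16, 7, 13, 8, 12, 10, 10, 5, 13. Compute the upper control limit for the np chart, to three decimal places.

19.761

p̄ = Σdᵢ / (k·n) = 103 / (10 × 300) = 0.03433
UCL = np̄ + 3·√(np̄(1−p̄)) = 10.3000 + 3 × √(10.3000×0.96567) = 10.3000 + 3 × 3.1538 = 19.7614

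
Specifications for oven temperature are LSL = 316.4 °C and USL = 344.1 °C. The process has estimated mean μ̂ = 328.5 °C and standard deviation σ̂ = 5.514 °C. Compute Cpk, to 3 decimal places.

Cpu = (USL − μ̂) / (3σ̂) = (344.1 − 328.5) / (3 × 5.514) = 0.9431; Cpl = (μ̂ − LSL) / (3σ̂) = (328.5 − 316.4) / (3 × 5.514) = 0.7315; Cpk = min(Cpu, Cpl) = 0.7315

0.731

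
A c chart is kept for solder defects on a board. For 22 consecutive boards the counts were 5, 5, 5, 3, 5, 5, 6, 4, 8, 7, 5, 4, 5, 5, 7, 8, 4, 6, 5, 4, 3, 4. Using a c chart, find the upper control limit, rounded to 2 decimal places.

11.94

c̄ = (5 + 5 + 5 + 3 + 5 + 5 + 6 + 4 + 8 + 7 + 5 + 4 + 5 + 5 + 7 + 8 + 4 + 6 + 5 + 4 + 3 + 4) / 22 = 113 / 22 = 5.1364
UCL = c̄ + 3√c̄ = 5.1364 + 3 × √5.1364 = 5.1364 + 3 × 2.2664 = 11.9354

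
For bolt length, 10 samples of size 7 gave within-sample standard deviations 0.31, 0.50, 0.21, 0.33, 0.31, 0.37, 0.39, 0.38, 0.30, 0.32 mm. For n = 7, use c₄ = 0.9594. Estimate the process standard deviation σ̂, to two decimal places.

0.36

s̄ = (0.31 + 0.50 + 0.21 + 0.33 + 0.31 + 0.37 + 0.39 + 0.38 + 0.30 + 0.32) / 10 = 0.3420
σ̂ = s̄ / c₄ = 0.3420 / 0.9594 = 0.3565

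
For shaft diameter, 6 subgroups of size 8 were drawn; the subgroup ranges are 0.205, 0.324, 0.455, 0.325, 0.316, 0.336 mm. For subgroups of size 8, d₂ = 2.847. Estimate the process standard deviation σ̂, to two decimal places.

0.11

R̄ = (0.205 + 0.324 + 0.455 + 0.325 + 0.316 + 0.336) / 6 = 0.3268
σ̂ = R̄ / d₂ = 0.3268 / 2.847 = 0.1148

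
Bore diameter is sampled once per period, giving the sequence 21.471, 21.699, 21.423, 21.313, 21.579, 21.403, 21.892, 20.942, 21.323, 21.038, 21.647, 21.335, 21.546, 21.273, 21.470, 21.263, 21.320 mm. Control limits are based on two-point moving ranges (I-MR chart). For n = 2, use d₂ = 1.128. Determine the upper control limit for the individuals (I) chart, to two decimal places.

X̄ = (21.471 + 21.699 + 21.423 + 21.313 + 21.579 + 21.403 + 21.892 + 20.942 + 21.323 + 21.038 + 21.647 + 21.335 + 21.546 + 21.273 + 21.470 + 21.263 + 21.320) / 17 = 21.4081
Moving ranges: 0.228, 0.276, 0.110, 0.266, 0.176, 0.489, 0.950, 0.381, 0.285, 0.609, 0.312, 0.211, 0.273, 0.197, 0.207, 0.057; M̄R̄ = 5.0270 / 16 = 0.3142
UCL = X̄ + 3·M̄R̄/d₂ = 21.4081 + 3 × 0.3142 / 1.128 = 22.2437

22.24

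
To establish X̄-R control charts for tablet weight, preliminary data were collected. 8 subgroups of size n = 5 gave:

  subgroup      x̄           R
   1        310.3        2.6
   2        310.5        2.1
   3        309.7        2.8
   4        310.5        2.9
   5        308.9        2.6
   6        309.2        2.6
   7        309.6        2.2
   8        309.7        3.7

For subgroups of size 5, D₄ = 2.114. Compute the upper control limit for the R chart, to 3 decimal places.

5.681

R̄ = (2.6 + 2.1 + 2.8 + 2.9 + 2.6 + 2.6 + 2.2 + 3.7) / 8 = 21.5000 / 8 = 2.6875
UCL_R = D₄·R̄ = 2.114 × 2.6875 = 5.6814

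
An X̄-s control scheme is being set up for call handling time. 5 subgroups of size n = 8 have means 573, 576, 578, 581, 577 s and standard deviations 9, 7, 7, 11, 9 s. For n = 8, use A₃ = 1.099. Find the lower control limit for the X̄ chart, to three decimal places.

567.549

X̄̄ = (573 + 576 + 578 + 581 + 577) / 5 = 577.0000
s̄ = (9 + 7 + 7 + 11 + 9) / 5 = 8.6000
LCL = X̄̄ − A₃·s̄ = 577.0000 − 1.099 × 8.6000 = 567.5486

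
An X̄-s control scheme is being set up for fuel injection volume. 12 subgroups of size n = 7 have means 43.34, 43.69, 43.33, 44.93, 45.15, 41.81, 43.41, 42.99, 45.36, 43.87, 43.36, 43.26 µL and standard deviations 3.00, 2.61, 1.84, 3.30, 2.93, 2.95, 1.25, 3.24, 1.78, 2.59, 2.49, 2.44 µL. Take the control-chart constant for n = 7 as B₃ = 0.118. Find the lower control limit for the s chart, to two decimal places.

0.30

s̄ = (3.00 + 2.61 + 1.84 + 3.30 + 2.93 + 2.95 + 1.25 + 3.24 + 1.78 + 2.59 + 2.49 + 2.44) / 12 = 2.5350
LCL_s = B₃·s̄ = 0.118 × 2.5350 = 0.2991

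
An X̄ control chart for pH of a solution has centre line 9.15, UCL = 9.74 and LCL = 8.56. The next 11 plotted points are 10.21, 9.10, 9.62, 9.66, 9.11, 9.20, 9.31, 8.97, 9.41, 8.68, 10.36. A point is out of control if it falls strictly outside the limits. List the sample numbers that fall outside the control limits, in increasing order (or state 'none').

Compare each point to [8.56, 9.74]: sample 1 = 10.21 > UCL; sample 11 = 10.36 > UCL.

1, 11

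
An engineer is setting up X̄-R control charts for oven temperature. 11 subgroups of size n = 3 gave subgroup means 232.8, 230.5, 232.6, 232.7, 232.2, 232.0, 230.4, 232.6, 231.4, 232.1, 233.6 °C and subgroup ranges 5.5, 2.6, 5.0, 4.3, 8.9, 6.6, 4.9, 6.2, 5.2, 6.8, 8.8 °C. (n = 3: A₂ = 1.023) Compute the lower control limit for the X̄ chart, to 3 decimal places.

X̄̄ = (232.8 + 230.5 + 232.6 + 232.7 + 232.2 + 232.0 + 230.4 + 232.6 + 231.4 + 232.1 + 233.6) / 11 = 2552.9000 / 11 = 232.0818
R̄ = (5.5 + 2.6 + 5.0 + 4.3 + 8.9 + 6.6 + 4.9 + 6.2 + 5.2 + 6.8 + 8.8) / 11 = 64.8000 / 11 = 5.8909
LCL = X̄̄ − A₂·R̄ = 232.0818 − 1.023 × 5.8909 = 226.0554

226.055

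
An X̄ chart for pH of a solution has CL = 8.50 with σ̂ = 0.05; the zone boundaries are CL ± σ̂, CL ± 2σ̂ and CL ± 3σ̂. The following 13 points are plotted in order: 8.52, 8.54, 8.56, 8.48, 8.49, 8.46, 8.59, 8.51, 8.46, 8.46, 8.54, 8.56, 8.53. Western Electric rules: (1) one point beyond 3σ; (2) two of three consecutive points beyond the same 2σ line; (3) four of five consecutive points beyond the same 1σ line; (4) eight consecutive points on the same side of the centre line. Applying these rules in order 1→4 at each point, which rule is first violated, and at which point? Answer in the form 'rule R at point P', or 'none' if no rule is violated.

Zone of each point (C = within 1σ̂, B = 1σ̂–2σ̂, A = 2σ̂–3σ̂, * = beyond 3σ̂; sign = side of CL): 1:+C, 2:+C, 3:+B, 4:-C, 5:-C, 6:-C, 7:+B, 8:+C, 9:-C, 10:-C, 11:+C, 12:+B, 13:+C
No rule fires across all 13 points.

none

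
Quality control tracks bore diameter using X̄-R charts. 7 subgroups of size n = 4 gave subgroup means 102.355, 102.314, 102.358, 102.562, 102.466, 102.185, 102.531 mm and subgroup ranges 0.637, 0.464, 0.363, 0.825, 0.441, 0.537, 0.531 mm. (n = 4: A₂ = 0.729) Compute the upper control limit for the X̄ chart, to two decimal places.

X̄̄ = (102.355 + 102.314 + 102.358 + 102.562 + 102.466 + 102.185 + 102.531) / 7 = 716.7710 / 7 = 102.3959
R̄ = (0.637 + 0.464 + 0.363 + 0.825 + 0.441 + 0.537 + 0.531) / 7 = 3.7980 / 7 = 0.5426
UCL = X̄̄ + A₂·R̄ = 102.3959 + 0.729 × 0.5426 = 102.7914

102.79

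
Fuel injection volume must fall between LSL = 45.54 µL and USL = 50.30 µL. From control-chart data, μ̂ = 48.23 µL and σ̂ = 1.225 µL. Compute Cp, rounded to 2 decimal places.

0.65

Cp = (USL − LSL) / (6σ̂) = (50.30 − 45.54) / (6 × 1.225) = 4.7600 / 7.3500 = 0.6476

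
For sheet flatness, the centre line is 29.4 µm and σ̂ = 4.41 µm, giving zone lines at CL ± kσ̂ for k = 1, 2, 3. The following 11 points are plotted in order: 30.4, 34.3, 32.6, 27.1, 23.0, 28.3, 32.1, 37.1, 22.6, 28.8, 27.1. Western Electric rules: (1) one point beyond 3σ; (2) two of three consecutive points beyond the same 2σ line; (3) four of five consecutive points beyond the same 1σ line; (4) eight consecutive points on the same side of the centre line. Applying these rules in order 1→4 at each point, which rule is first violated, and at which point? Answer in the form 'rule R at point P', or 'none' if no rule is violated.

Zone of each point (C = within 1σ̂, B = 1σ̂–2σ̂, A = 2σ̂–3σ̂, * = beyond 3σ̂; sign = side of CL): 1:+C, 2:+B, 3:+C, 4:-C, 5:-B, 6:-C, 7:+C, 8:+B, 9:-B, 10:-C, 11:-C
No rule fires across all 11 points.

none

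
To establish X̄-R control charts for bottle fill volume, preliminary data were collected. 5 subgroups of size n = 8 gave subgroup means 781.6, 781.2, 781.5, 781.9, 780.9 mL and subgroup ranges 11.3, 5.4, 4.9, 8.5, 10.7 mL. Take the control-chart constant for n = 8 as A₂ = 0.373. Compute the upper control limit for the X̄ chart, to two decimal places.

784.46

X̄̄ = (781.6 + 781.2 + 781.5 + 781.9 + 780.9) / 5 = 3907.1000 / 5 = 781.4200
R̄ = (11.3 + 5.4 + 4.9 + 8.5 + 10.7) / 5 = 40.8000 / 5 = 8.1600
UCL = X̄̄ + A₂·R̄ = 781.4200 + 0.373 × 8.1600 = 784.4637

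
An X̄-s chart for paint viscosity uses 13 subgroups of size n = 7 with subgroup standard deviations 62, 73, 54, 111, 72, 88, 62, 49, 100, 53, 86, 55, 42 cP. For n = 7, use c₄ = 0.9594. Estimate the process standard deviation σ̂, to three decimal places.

72.722

s̄ = (62 + 73 + 54 + 111 + 72 + 88 + 62 + 49 + 100 + 53 + 86 + 55 + 42) / 13 = 69.7692
σ̂ = s̄ / c₄ = 69.7692 / 0.9594 = 72.7217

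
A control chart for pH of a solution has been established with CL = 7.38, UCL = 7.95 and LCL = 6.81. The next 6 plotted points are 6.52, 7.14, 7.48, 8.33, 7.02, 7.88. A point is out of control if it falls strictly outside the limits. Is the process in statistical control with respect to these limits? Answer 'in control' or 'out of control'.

Compare each point to [6.81, 7.95]: sample 1 = 6.52 < LCL; sample 4 = 8.33 > UCL.

out of control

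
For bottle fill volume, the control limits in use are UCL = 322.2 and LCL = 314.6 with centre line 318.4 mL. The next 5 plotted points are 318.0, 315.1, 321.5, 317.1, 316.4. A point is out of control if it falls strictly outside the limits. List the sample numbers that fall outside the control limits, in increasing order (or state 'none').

All 5 points lie within [314.6, 322.2].

none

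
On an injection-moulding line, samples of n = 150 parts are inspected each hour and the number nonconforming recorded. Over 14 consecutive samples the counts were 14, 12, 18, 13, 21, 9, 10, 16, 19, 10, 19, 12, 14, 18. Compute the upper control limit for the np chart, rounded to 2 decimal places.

p̄ = Σdᵢ / (k·n) = 205 / (14 × 150) = 0.09762
UCL = np̄ + 3·√(np̄(1−p̄)) = 14.6429 + 3 × √(14.6429×0.90238) = 14.6429 + 3 × 3.6350 = 25.5479

25.55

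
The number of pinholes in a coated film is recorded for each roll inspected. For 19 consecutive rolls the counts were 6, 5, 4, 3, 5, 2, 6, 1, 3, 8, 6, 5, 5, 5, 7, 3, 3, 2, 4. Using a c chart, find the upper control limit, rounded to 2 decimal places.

c̄ = (6 + 5 + 4 + 3 + 5 + 2 + 6 + 1 + 3 + 8 + 6 + 5 + 5 + 5 + 7 + 3 + 3 + 2 + 4) / 19 = 83 / 19 = 4.3684
UCL = c̄ + 3√c̄ = 4.3684 + 3 × √4.3684 = 4.3684 + 3 × 2.0901 = 10.6387

10.64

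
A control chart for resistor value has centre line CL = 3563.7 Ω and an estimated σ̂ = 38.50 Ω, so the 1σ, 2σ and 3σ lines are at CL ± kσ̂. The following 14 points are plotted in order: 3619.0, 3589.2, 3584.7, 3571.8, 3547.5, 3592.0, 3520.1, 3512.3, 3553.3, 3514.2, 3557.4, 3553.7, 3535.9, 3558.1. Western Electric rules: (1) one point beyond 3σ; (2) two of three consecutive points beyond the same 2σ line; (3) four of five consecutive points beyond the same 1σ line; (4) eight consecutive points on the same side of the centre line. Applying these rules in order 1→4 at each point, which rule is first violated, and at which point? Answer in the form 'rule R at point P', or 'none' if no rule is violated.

rule 4 at point 14

Zone of each point (C = within 1σ̂, B = 1σ̂–2σ̂, A = 2σ̂–3σ̂, * = beyond 3σ̂; sign = side of CL): 1:+B, 2:+C, 3:+C, 4:+C, 5:-C, 6:+C, 7:-B, 8:-B, 9:-C, 10:-B, 11:-C, 12:-C, 13:-C, 14:-C
Rule 4 (eight consecutive points on the same side of the centre line) is satisfied at point 14.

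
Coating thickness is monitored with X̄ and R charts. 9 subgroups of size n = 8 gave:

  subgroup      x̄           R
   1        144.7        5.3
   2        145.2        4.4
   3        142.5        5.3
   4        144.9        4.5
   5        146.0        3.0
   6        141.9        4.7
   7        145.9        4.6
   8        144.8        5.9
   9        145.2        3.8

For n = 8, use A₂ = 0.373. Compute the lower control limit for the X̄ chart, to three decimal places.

X̄̄ = (144.7 + 145.2 + 142.5 + 144.9 + 146.0 + 141.9 + 145.9 + 144.8 + 145.2) / 9 = 1301.1000 / 9 = 144.5667
R̄ = (5.3 + 4.4 + 5.3 + 4.5 + 3.0 + 4.7 + 4.6 + 5.9 + 3.8) / 9 = 41.5000 / 9 = 4.6111
LCL = X̄̄ − A₂·R̄ = 144.5667 − 0.373 × 4.6111 = 142.8467

142.847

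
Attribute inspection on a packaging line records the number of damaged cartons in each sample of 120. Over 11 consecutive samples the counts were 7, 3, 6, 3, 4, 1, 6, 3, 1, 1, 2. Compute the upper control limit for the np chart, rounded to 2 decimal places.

8.79

p̄ = Σdᵢ / (k·n) = 37 / (11 × 120) = 0.02803
UCL = np̄ + 3·√(np̄(1−p̄)) = 3.3636 + 3 × √(3.3636×0.97197) = 3.3636 + 3 × 1.8081 = 8.7880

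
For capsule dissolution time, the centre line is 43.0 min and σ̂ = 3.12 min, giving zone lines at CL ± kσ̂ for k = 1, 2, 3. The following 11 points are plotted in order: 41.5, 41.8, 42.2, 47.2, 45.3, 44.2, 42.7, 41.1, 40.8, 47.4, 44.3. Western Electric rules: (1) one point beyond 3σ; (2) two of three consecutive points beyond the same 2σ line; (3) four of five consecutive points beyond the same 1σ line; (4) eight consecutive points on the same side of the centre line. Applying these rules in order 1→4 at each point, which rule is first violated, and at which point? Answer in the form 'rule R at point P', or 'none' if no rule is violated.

none

Zone of each point (C = within 1σ̂, B = 1σ̂–2σ̂, A = 2σ̂–3σ̂, * = beyond 3σ̂; sign = side of CL): 1:-C, 2:-C, 3:-C, 4:+B, 5:+C, 6:+C, 7:-C, 8:-C, 9:-C, 10:+B, 11:+C
No rule fires across all 11 points.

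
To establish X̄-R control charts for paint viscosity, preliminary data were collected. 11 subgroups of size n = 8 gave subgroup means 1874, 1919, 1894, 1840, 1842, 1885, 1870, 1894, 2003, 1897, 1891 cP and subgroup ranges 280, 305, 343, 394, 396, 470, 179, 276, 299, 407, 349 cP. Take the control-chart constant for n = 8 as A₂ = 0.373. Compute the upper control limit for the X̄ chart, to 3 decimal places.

2017.123

X̄̄ = (1874 + 1919 + 1894 + 1840 + 1842 + 1885 + 1870 + 1894 + 2003 + 1897 + 1891) / 11 = 20809.0000 / 11 = 1891.7273
R̄ = (280 + 305 + 343 + 394 + 396 + 470 + 179 + 276 + 299 + 407 + 349) / 11 = 3698.0000 / 11 = 336.1818
UCL = X̄̄ + A₂·R̄ = 1891.7273 + 0.373 × 336.1818 = 2017.1231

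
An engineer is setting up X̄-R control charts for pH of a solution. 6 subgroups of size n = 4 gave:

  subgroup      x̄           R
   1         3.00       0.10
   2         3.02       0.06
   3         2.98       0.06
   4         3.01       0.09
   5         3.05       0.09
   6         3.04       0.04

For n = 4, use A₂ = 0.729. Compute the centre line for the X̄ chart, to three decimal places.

3.017

X̄̄ = (3.00 + 3.02 + 2.98 + 3.01 + 3.05 + 3.04) / 6 = 18.1000 / 6 = 3.0167
CL = X̄̄ = 3.0167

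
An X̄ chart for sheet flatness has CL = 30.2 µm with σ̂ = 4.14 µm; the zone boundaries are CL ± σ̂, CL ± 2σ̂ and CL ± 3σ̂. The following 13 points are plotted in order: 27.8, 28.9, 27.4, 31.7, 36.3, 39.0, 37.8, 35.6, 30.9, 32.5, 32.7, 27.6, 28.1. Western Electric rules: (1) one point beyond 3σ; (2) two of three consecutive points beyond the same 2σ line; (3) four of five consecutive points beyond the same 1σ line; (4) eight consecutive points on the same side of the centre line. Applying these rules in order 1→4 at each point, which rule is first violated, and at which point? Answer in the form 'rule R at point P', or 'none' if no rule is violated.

Zone of each point (C = within 1σ̂, B = 1σ̂–2σ̂, A = 2σ̂–3σ̂, * = beyond 3σ̂; sign = side of CL): 1:-C, 2:-C, 3:-C, 4:+C, 5:+B, 6:+A, 7:+B, 8:+B, 9:+C, 10:+C, 11:+C, 12:-C, 13:-C
Rule 3 (four of five consecutive points beyond the same 1σ limit) is satisfied at point 8.

rule 3 at point 8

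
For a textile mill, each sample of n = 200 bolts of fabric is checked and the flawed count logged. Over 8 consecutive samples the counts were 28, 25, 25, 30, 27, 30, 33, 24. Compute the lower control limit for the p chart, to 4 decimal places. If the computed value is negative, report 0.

p̄ = Σdᵢ / (k·n) = 222 / (8 × 200) = 0.13875
LCL = p̄ − 3·√(p̄(1−p̄)/n) = 0.13875 − 3 × 0.02444 = 0.06542

0.0654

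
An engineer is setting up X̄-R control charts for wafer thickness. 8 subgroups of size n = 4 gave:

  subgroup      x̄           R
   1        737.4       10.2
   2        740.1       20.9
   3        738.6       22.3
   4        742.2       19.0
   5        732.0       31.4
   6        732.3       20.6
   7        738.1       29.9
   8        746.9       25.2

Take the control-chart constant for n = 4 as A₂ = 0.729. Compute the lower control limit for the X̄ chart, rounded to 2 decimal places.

X̄̄ = (737.4 + 740.1 + 738.6 + 742.2 + 732.0 + 732.3 + 738.1 + 746.9) / 8 = 5907.6000 / 8 = 738.4500
R̄ = (10.2 + 20.9 + 22.3 + 19.0 + 31.4 + 20.6 + 29.9 + 25.2) / 8 = 179.5000 / 8 = 22.4375
LCL = X̄̄ − A₂·R̄ = 738.4500 − 0.729 × 22.4375 = 722.0931

722.09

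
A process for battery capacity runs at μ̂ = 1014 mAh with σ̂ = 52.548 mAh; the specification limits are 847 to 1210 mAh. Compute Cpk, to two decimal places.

Cpu = (USL − μ̂) / (3σ̂) = (1210 − 1014) / (3 × 52.548) = 1.2433; Cpl = (μ̂ − LSL) / (3σ̂) = (1014 − 847) / (3 × 52.548) = 1.0593; Cpk = min(Cpu, Cpl) = 1.0593

1.06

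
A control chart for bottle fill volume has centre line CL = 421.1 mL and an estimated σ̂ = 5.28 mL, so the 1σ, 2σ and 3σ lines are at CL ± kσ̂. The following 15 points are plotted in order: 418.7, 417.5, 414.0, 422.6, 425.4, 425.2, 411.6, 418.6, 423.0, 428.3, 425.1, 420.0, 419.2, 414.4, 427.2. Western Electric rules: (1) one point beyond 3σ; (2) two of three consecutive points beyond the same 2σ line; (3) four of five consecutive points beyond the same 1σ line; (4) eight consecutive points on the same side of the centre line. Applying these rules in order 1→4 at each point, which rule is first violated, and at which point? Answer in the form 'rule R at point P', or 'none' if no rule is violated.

none

Zone of each point (C = within 1σ̂, B = 1σ̂–2σ̂, A = 2σ̂–3σ̂, * = beyond 3σ̂; sign = side of CL): 1:-C, 2:-C, 3:-B, 4:+C, 5:+C, 6:+C, 7:-B, 8:-C, 9:+C, 10:+B, 11:+C, 12:-C, 13:-C, 14:-B, 15:+B
No rule fires across all 15 points.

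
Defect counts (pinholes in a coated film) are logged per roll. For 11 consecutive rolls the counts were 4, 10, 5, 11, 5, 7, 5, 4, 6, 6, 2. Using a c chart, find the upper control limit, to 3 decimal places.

c̄ = (4 + 10 + 5 + 11 + 5 + 7 + 5 + 4 + 6 + 6 + 2) / 11 = 65 / 11 = 5.9091
UCL = c̄ + 3√c̄ = 5.9091 + 3 × √5.9091 = 5.9091 + 3 × 2.4309 = 13.2017

13.202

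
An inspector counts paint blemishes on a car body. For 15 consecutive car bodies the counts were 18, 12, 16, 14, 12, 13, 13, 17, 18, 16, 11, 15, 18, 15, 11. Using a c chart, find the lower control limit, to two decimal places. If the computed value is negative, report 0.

c̄ = (18 + 12 + 16 + 14 + 12 + 13 + 13 + 17 + 18 + 16 + 11 + 15 + 18 + 15 + 11) / 15 = 219 / 15 = 14.6000
LCL = c̄ − 3√c̄ = 14.6000 − 3 × 3.8210 = 3.1370

3.14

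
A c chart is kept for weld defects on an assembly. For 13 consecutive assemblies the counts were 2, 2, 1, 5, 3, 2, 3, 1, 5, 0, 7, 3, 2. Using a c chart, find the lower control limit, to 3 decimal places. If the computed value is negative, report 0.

0.000

c̄ = (2 + 2 + 1 + 5 + 3 + 2 + 3 + 1 + 5 + 0 + 7 + 3 + 2) / 13 = 36 / 13 = 2.7692
LCL = c̄ − 3√c̄ = 2.7692 − 3 × 1.6641 = -2.2231 → 0 (cannot be negative)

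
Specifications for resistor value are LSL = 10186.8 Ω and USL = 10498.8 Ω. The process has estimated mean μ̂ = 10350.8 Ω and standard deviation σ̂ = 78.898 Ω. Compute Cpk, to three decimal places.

Cpu = (USL − μ̂) / (3σ̂) = (10498.8 − 10350.8) / (3 × 78.898) = 0.6253; Cpl = (μ̂ − LSL) / (3σ̂) = (10350.8 − 10186.8) / (3 × 78.898) = 0.6929; Cpk = min(Cpu, Cpl) = 0.6253

0.625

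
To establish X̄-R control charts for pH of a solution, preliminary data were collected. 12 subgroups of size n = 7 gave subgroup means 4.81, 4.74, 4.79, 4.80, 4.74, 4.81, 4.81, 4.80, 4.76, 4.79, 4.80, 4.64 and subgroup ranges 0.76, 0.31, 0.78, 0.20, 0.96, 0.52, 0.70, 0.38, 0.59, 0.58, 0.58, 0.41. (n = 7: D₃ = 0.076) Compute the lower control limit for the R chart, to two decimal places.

R̄ = (0.76 + 0.31 + 0.78 + 0.20 + 0.96 + 0.52 + 0.70 + 0.38 + 0.59 + 0.58 + 0.58 + 0.41) / 12 = 6.7700 / 12 = 0.5642
LCL_R = D₃·R̄ = 0.076 × 0.5642 = 0.0429

0.04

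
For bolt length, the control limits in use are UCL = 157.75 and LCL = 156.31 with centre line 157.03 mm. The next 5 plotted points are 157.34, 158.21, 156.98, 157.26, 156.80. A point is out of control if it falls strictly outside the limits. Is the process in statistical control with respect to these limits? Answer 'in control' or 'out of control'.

Compare each point to [156.31, 157.75]: sample 2 = 158.21 > UCL.

out of control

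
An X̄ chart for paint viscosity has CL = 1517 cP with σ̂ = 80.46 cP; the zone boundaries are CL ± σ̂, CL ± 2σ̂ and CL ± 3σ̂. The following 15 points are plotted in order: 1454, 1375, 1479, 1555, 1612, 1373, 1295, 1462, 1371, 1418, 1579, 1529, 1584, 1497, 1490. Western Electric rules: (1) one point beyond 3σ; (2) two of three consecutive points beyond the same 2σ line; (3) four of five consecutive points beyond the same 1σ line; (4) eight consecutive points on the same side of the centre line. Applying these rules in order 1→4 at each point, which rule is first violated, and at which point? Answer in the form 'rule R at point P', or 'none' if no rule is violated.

Zone of each point (C = within 1σ̂, B = 1σ̂–2σ̂, A = 2σ̂–3σ̂, * = beyond 3σ̂; sign = side of CL): 1:-C, 2:-B, 3:-C, 4:+C, 5:+B, 6:-B, 7:-A, 8:-C, 9:-B, 10:-B, 11:+C, 12:+C, 13:+C, 14:-C, 15:-C
Rule 3 (four of five consecutive points beyond the same 1σ limit) is satisfied at point 10.

rule 3 at point 10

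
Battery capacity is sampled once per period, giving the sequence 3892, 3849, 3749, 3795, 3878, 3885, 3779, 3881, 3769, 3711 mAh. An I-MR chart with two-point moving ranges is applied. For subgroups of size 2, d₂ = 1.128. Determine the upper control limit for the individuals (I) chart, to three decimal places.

4012.949

X̄ = (3892 + 3849 + 3749 + 3795 + 3878 + 3885 + 3779 + 3881 + 3769 + 3711) / 10 = 3818.8000
Moving ranges: 43, 100, 46, 83, 7, 106, 102, 112, 58; M̄R̄ = 657.0000 / 9 = 73.0000
UCL = X̄ + 3·M̄R̄/d₂ = 3818.8000 + 3 × 73.0000 / 1.128 = 4012.9489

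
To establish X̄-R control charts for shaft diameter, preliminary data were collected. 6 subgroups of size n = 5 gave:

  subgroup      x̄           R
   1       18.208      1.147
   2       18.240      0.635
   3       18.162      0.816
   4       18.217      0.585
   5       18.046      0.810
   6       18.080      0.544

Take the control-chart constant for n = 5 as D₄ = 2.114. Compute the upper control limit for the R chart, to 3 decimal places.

R̄ = (1.147 + 0.635 + 0.816 + 0.585 + 0.810 + 0.544) / 6 = 4.5370 / 6 = 0.7562
UCL_R = D₄·R̄ = 2.114 × 0.7562 = 1.5985

1.599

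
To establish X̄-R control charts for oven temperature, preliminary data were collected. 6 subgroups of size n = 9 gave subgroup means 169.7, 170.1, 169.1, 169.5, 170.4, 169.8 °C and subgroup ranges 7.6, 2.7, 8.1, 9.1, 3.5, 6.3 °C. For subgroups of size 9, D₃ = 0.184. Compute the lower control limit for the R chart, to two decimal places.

R̄ = (7.6 + 2.7 + 8.1 + 9.1 + 3.5 + 6.3) / 6 = 37.3000 / 6 = 6.2167
LCL_R = D₃·R̄ = 0.184 × 6.2167 = 1.1439

1.14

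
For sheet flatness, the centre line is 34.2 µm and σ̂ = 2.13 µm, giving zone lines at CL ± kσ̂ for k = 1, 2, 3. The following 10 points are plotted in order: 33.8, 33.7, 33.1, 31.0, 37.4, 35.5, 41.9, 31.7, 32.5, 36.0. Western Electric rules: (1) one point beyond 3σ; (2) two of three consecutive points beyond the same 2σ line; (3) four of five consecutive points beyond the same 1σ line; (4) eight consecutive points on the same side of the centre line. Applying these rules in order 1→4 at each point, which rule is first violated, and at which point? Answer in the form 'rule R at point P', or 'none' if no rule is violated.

rule 1 at point 7

Zone of each point (C = within 1σ̂, B = 1σ̂–2σ̂, A = 2σ̂–3σ̂, * = beyond 3σ̂; sign = side of CL): 1:-C, 2:-C, 3:-C, 4:-B, 5:+B, 6:+C, 7:+*, 8:-B, 9:-C, 10:+C
Rule 1 (one point beyond the 3σ limits) is satisfied at point 7.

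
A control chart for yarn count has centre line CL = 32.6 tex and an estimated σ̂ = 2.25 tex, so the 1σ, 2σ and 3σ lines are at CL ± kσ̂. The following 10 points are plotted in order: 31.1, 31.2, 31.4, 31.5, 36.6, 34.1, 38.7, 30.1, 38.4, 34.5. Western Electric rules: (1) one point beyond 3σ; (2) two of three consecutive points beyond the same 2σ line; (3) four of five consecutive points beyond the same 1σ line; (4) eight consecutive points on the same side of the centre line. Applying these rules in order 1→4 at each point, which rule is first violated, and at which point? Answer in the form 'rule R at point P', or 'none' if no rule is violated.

Zone of each point (C = within 1σ̂, B = 1σ̂–2σ̂, A = 2σ̂–3σ̂, * = beyond 3σ̂; sign = side of CL): 1:-C, 2:-C, 3:-C, 4:-C, 5:+B, 6:+C, 7:+A, 8:-B, 9:+A, 10:+C
Rule 2 (two of three consecutive points beyond the same 2σ limit) is satisfied at point 9.

rule 2 at point 9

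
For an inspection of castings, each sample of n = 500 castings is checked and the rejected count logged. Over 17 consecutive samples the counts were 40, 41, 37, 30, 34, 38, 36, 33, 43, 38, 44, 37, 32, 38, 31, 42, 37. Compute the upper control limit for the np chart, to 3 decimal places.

p̄ = Σdᵢ / (k·n) = 631 / (17 × 500) = 0.07424
UCL = np̄ + 3·√(np̄(1−p̄)) = 37.1176 + 3 × √(37.1176×0.92576) = 37.1176 + 3 × 5.8619 = 54.7034

54.703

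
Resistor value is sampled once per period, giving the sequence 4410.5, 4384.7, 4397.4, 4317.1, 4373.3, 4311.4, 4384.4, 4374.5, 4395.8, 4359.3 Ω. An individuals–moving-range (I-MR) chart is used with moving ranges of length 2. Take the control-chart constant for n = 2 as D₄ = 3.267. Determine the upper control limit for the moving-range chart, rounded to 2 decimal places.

137.07

Moving ranges: 25.8, 12.7, 80.3, 56.2, 61.9, 73.0, 9.9, 21.3, 36.5; M̄R̄ = 377.6000 / 9 = 41.9556
UCL_MR = D₄·M̄R̄ = 3.267 × 41.9556 = 137.0688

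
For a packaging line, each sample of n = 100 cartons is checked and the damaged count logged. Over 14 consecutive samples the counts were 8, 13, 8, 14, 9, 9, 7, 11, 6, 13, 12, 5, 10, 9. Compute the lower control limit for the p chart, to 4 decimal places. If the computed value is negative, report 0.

p̄ = Σdᵢ / (k·n) = 134 / (14 × 100) = 0.09571
LCL = p̄ − 3·√(p̄(1−p̄)/n) = 0.09571 − 3 × 0.02942 = 0.00745

0.0075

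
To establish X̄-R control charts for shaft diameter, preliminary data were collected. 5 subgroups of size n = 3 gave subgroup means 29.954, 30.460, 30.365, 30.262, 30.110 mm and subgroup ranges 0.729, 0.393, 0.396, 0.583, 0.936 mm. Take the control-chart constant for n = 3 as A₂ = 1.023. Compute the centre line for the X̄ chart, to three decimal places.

X̄̄ = (29.954 + 30.460 + 30.365 + 30.262 + 30.110) / 5 = 151.1510 / 5 = 30.2302
CL = X̄̄ = 30.2302

30.230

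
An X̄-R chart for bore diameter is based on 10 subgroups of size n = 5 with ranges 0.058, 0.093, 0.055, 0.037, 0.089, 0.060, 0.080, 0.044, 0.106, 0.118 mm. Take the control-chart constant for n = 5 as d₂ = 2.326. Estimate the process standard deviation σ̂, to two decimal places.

0.03

R̄ = (0.058 + 0.093 + 0.055 + 0.037 + 0.089 + 0.060 + 0.080 + 0.044 + 0.106 + 0.118) / 10 = 0.0740
σ̂ = R̄ / d₂ = 0.0740 / 2.326 = 0.0318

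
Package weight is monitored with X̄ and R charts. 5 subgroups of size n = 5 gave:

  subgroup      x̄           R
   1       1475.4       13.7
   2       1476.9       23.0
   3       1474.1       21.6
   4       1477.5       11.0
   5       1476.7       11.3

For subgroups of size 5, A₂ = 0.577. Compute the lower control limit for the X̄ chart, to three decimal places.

X̄̄ = (1475.4 + 1476.9 + 1474.1 + 1477.5 + 1476.7) / 5 = 7380.6000 / 5 = 1476.1200
R̄ = (13.7 + 23.0 + 21.6 + 11.0 + 11.3) / 5 = 80.6000 / 5 = 16.1200
LCL = X̄̄ − A₂·R̄ = 1476.1200 − 0.577 × 16.1200 = 1466.8188

1466.819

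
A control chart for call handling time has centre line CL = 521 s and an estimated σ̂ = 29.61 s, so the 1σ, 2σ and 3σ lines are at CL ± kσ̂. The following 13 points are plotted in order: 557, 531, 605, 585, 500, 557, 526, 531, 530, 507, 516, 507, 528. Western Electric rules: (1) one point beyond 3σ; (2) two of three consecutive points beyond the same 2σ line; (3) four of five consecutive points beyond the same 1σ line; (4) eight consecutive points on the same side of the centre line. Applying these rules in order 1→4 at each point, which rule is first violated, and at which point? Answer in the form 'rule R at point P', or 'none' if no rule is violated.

Zone of each point (C = within 1σ̂, B = 1σ̂–2σ̂, A = 2σ̂–3σ̂, * = beyond 3σ̂; sign = side of CL): 1:+B, 2:+C, 3:+A, 4:+A, 5:-C, 6:+B, 7:+C, 8:+C, 9:+C, 10:-C, 11:-C, 12:-C, 13:+C
Rule 2 (two of three consecutive points beyond the same 2σ limit) is satisfied at point 4.

rule 2 at point 4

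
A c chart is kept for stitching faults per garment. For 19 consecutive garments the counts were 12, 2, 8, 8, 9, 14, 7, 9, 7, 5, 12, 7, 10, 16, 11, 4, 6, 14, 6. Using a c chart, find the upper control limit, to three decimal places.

c̄ = (12 + 2 + 8 + 8 + 9 + 14 + 7 + 9 + 7 + 5 + 12 + 7 + 10 + 16 + 11 + 4 + 6 + 14 + 6) / 19 = 167 / 19 = 8.7895
UCL = c̄ + 3√c̄ = 8.7895 + 3 × √8.7895 = 8.7895 + 3 × 2.9647 = 17.6836

17.684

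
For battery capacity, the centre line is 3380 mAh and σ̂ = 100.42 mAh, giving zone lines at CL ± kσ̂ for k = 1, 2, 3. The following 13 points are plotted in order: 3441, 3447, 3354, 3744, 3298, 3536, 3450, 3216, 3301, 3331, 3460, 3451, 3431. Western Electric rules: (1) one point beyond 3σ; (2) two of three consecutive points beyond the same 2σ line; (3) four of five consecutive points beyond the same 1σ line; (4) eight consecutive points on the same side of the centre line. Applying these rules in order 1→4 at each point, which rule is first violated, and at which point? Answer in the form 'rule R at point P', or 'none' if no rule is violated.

rule 1 at point 4

Zone of each point (C = within 1σ̂, B = 1σ̂–2σ̂, A = 2σ̂–3σ̂, * = beyond 3σ̂; sign = side of CL): 1:+C, 2:+C, 3:-C, 4:+*, 5:-C, 6:+B, 7:+C, 8:-B, 9:-C, 10:-C, 11:+C, 12:+C, 13:+C
Rule 1 (one point beyond the 3σ limits) is satisfied at point 4.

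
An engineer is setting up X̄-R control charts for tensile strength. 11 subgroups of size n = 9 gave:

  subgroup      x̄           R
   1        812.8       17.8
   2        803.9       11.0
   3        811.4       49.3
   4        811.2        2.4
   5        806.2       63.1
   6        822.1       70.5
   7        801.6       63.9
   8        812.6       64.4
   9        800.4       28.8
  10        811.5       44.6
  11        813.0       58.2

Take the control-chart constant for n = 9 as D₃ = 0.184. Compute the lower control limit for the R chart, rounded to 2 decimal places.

R̄ = (17.8 + 11.0 + 49.3 + 2.4 + 63.1 + 70.5 + 63.9 + 64.4 + 28.8 + 44.6 + 58.2) / 11 = 474.0000 / 11 = 43.0909
LCL_R = D₃·R̄ = 0.184 × 43.0909 = 7.9287

7.93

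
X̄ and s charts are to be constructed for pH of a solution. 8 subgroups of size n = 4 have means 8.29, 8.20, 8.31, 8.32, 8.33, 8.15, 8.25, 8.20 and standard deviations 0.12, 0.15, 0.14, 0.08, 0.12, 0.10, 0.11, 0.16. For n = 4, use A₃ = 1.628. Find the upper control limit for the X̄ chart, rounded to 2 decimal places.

8.46

X̄̄ = (8.29 + 8.20 + 8.31 + 8.32 + 8.33 + 8.15 + 8.25 + 8.20) / 8 = 8.2562
s̄ = (0.12 + 0.15 + 0.14 + 0.08 + 0.12 + 0.10 + 0.11 + 0.16) / 8 = 0.1225
UCL = X̄̄ + A₃·s̄ = 8.2562 + 1.628 × 0.1225 = 8.4557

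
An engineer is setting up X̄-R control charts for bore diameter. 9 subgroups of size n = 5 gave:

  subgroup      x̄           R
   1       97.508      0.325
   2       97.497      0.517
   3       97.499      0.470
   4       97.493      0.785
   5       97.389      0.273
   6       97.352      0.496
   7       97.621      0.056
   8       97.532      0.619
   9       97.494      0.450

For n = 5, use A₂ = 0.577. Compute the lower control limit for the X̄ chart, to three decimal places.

X̄̄ = (97.508 + 97.497 + 97.499 + 97.493 + 97.389 + 97.352 + 97.621 + 97.532 + 97.494) / 9 = 877.3850 / 9 = 97.4872
R̄ = (0.325 + 0.517 + 0.470 + 0.785 + 0.273 + 0.496 + 0.056 + 0.619 + 0.450) / 9 = 3.9910 / 9 = 0.4434
LCL = X̄̄ − A₂·R̄ = 97.4872 − 0.577 × 0.4434 = 97.2314

97.231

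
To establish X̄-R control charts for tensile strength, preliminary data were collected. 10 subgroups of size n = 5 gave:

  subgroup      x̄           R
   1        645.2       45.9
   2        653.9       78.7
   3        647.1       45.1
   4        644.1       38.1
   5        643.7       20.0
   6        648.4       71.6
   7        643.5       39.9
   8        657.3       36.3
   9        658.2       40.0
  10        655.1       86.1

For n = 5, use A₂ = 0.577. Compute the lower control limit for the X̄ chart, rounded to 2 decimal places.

X̄̄ = (645.2 + 653.9 + 647.1 + 644.1 + 643.7 + 648.4 + 643.5 + 657.3 + 658.2 + 655.1) / 10 = 6496.5000 / 10 = 649.6500
R̄ = (45.9 + 78.7 + 45.1 + 38.1 + 20.0 + 71.6 + 39.9 + 36.3 + 40.0 + 86.1) / 10 = 501.7000 / 10 = 50.1700
LCL = X̄̄ − A₂·R̄ = 649.6500 − 0.577 × 50.1700 = 620.7019

620.70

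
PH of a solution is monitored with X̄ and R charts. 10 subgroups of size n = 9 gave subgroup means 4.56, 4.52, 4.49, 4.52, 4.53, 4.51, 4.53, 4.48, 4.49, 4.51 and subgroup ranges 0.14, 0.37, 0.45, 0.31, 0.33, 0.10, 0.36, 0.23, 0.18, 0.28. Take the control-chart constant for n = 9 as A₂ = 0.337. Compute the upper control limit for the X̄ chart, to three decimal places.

X̄̄ = (4.56 + 4.52 + 4.49 + 4.52 + 4.53 + 4.51 + 4.53 + 4.48 + 4.49 + 4.51) / 10 = 45.1400 / 10 = 4.5140
R̄ = (0.14 + 0.37 + 0.45 + 0.31 + 0.33 + 0.10 + 0.36 + 0.23 + 0.18 + 0.28) / 10 = 2.7500 / 10 = 0.2750
UCL = X̄̄ + A₂·R̄ = 4.5140 + 0.337 × 0.2750 = 4.6067

4.607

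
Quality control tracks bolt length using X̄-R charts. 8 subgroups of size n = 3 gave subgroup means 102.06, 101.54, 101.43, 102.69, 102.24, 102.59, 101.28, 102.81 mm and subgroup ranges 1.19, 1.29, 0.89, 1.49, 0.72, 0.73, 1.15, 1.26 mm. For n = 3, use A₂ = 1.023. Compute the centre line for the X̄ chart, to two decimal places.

X̄̄ = (102.06 + 101.54 + 101.43 + 102.69 + 102.24 + 102.59 + 101.28 + 102.81) / 8 = 816.6400 / 8 = 102.0800
CL = X̄̄ = 102.0800

102.08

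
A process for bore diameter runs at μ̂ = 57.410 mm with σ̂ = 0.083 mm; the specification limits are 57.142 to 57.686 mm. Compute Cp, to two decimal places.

Cp = (USL − LSL) / (6σ̂) = (57.686 − 57.142) / (6 × 0.083) = 0.5440 / 0.4980 = 1.0924

1.09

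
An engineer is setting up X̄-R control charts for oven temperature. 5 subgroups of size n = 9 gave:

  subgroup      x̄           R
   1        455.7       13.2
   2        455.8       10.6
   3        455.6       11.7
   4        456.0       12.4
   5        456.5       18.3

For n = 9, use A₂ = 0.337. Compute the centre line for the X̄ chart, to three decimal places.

455.920

X̄̄ = (455.7 + 455.8 + 455.6 + 456.0 + 456.5) / 5 = 2279.6000 / 5 = 455.9200
CL = X̄̄ = 455.9200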